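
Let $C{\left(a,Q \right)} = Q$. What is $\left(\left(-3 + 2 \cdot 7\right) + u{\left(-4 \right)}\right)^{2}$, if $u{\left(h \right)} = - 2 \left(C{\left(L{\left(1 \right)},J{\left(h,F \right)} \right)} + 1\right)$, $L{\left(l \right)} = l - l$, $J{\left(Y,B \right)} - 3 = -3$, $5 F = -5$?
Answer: $81$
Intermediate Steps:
$F = -1$ ($F = \frac{1}{5} \left(-5\right) = -1$)
$J{\left(Y,B \right)} = 0$ ($J{\left(Y,B \right)} = 3 - 3 = 0$)
$L{\left(l \right)} = 0$
$u{\left(h \right)} = -2$ ($u{\left(h \right)} = - 2 \left(0 + 1\right) = \left(-2\right) 1 = -2$)
$\left(\left(-3 + 2 \cdot 7\right) + u{\left(-4 \right)}\right)^{2} = \left(\left(-3 + 2 \cdot 7\right) - 2\right)^{2} = \left(\left(-3 + 14\right) - 2\right)^{2} = \left(11 - 2\right)^{2} = 9^{2} = 81$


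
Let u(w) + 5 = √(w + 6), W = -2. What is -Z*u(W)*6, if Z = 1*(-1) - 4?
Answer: -90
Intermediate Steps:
u(w) = -5 + √(6 + w) (u(w) = -5 + √(w + 6) = -5 + √(6 + w))
Z = -5 (Z = -1 - 4 = -5)
-Z*u(W)*6 = -(-5*(-5 + √(6 - 2)))*6 = -(-5*(-5 + √4))*6 = -(-5*(-5 + 2))*6 = -(-5*(-3))*6 = -15*6 = -1*90 = -90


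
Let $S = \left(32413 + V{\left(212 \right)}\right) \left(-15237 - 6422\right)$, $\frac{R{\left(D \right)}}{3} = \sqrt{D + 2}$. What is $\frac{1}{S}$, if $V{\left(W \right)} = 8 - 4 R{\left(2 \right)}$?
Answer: $- \frac{1}{701686623} \approx -1.4251 \cdot 10^{-9}$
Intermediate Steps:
$R{\left(D \right)} = 3 \sqrt{2 + D}$ ($R{\left(D \right)} = 3 \sqrt{D + 2} = 3 \sqrt{2 + D}$)
$V{\left(W \right)} = -16$ ($V{\left(W \right)} = 8 - 4 \cdot 3 \sqrt{2 + 2} = 8 - 4 \cdot 3 \sqrt{4} = 8 - 4 \cdot 3 \cdot 2 = 8 - 24 = -16$)
$S = -701686623$ ($S = \left(32413 - 16\right) \left(-15237 - 6422\right) = 32397 \left(-21659\right) = -701686623$)
$\frac{1}{S} = \frac{1}{-701686623} = - \frac{1}{701686623}$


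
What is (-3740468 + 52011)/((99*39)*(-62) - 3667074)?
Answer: 3688457/3906456 ≈ 0.94419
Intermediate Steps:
(-3740468 + 52011)/((99*39)*(-62) - 3667074) = -3688457/(3861*(-62) - 3667074) = -3688457/(-239382 - 3667074) = -3688457/(-3906456) = -3688457*(-1/3906456) = 3688457/3906456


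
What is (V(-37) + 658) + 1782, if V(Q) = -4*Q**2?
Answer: -3036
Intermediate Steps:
(V(-37) + 658) + 1782 = (-4*(-37)**2 + 658) + 1782 = (-4*1369 + 658) + 1782 = (-5476 + 658) + 1782 = -4818 + 1782 = -3036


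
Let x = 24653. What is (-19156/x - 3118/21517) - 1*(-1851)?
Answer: 981389822745/530458601 ≈ 1850.1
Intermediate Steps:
(-19156/x - 3118/21517) - 1*(-1851) = (-19156/24653 - 3118/21517) - 1*(-1851) = (-19156*1/24653 - 3118*1/21517) + 1851 = (-19156/24653 - 3118/21517) + 1851 = -489047706/530458601 + 1851 = 981389822745/530458601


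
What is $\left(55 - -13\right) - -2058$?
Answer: $2126$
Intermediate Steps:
$\left(55 - -13\right) - -2058 = \left(55 + 13\right) + 2058 = 68 + 2058 = 2126$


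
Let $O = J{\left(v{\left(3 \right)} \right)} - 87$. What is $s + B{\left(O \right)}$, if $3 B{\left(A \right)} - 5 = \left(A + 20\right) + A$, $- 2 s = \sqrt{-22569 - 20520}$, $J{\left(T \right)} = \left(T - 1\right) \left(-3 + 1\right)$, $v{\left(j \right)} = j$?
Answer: $- \frac{157}{3} - \frac{i \sqrt{43089}}{2} \approx -52.333 - 103.79 i$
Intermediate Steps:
$J{\left(T \right)} = 2 - 2 T$ ($J{\left(T \right)} = \left(-1 + T\right) \left(-2\right) = 2 - 2 T$)
$O = -91$ ($O = \left(2 - 6\right) - 87 = -4 - 87 = -91$)
$s = - \frac{i \sqrt{43089}}{2}$ ($s = - \frac{\sqrt{-22569 - 20520}}{2} = - \frac{\sqrt{-43089}}{2} = - \frac{i \sqrt{43089}}{2} \approx - 103.79 i$)
$B{\left(A \right)} = \frac{25}{3} + \frac{2 A}{3}$ ($B{\left(A \right)} = \frac{5}{3} + \frac{\left(A + 20\right) + A}{3} = \frac{5}{3} + \frac{\left(20 + A\right) + A}{3} = \frac{5}{3} + \frac{20 + 2 A}{3} = \frac{5}{3} + \left(\frac{20}{3} + \frac{2 A}{3}\right) = \frac{25}{3} + \frac{2 A}{3}$)
$s + B{\left(O \right)} = - \frac{i \sqrt{43089}}{2} + \left(\frac{25}{3} + \frac{2}{3} \left(-91\right)\right) = - \frac{i \sqrt{43089}}{2} + \left(\frac{25}{3} - \frac{182}{3}\right) = - \frac{i \sqrt{43089}}{2} - \frac{157}{3} = - \frac{157}{3} - \frac{i \sqrt{43089}}{2}$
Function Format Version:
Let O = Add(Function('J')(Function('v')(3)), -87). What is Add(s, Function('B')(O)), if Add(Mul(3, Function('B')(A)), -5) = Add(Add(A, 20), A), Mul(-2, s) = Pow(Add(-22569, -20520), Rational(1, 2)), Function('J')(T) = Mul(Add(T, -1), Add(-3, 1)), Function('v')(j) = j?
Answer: Add(Rational(-157, 3), Mul(Rational(-1, 2), I, Pow(43089, Rational(1, 2)))) ≈ Add(-52.333, Mul(-103.79, I))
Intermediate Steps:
Function('J')(T) = Add(2, Mul(-2, T)) (Function('J')(T) = Mul(Add(-1, T), -2) = Add(2, Mul(-2, T)))
O = -91 (O = Add(Add(2, Mul(-2, 3)), -87) = Add(Add(2, -6), -87) = Add(-4, -87) = -91)
s = Mul(Rational(-1, 2), I, Pow(43089, Rational(1, 2))) (s = Mul(Rational(-1, 2), Pow(Add(-22569, -20520), Rational(1, 2))) = Mul(Rational(-1, 2), Pow(-43089, Rational(1, 2))) = Mul(Rational(-1, 2), Mul(I, Pow(43089, Rational(1, 2)))) = Mul(Rational(-1, 2), I, Pow(43089, Rational(1, 2))) ≈ Mul(-103.79, I))
Function('B')(A) = Add(Rational(25, 3), Mul(Rational(2, 3), A)) (Function('B')(A) = Add(Rational(5, 3), Mul(Rational(1, 3), Add(Add(A, 20), A))) = Add(Rational(5, 3), Mul(Rational(1, 3), Add(Add(20, A), A))) = Add(Rational(5, 3), Mul(Rational(1, 3), Add(20, Mul(2, A)))) = Add(Rational(5, 3), Add(Rational(20, 3), Mul(Rational(2, 3), A))) = Add(Rational(25, 3), Mul(Rational(2, 3), A)))
Add(s, Function('B')(O)) = Add(Mul(Rational(-1, 2), I, Pow(43089, Rational(1, 2))), Add(Rational(25, 3), Mul(Rational(2, 3), -91))) = Add(Mul(Rational(-1, 2), I, Pow(43089, Rational(1, 2))), Add(Rational(25, 3), Rational(-182, 3))) = Add(Mul(Rational(-1, 2), I, Pow(43089, Rational(1, 2))), Rational(-157, 3)) = Add(Rational(-157, 3), Mul(Rational(-1, 2), I, Pow(43089, Rational(1, 2))))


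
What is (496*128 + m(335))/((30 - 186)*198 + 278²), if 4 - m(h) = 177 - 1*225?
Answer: 15885/11599 ≈ 1.3695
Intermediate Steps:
m(h) = 52 (m(h) = 4 - (177 - 1*225) = 4 - (177 - 225) = 4 - 1*(-48) = 4 + 48 = 52)
(496*128 + m(335))/((30 - 186)*198 + 278²) = (496*128 + 52)/((30 - 186)*198 + 278²) = (63488 + 52)/(-156*198 + 77284) = 63540/(-30888 + 77284) = 63540/46396 = 63540*(1/46396) = 15885/11599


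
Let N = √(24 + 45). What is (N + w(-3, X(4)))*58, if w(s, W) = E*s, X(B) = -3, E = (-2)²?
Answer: -696 + 58*√69 ≈ -214.22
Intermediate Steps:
E = 4
w(s, W) = 4*s
N = √69 ≈ 8.3066
(N + w(-3, X(4)))*58 = (√69 + 4*(-3))*58 = (√69 - 12)*58 = (-12 + √69)*58 = -696 + 58*√69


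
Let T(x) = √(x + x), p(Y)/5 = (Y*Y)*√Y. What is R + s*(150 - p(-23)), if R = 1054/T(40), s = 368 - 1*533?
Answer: -24750 + 527*√5/10 + 436425*I*√23 ≈ -24632.0 + 2.093e+6*I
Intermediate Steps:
p(Y) = 5*Y^(5/2) (p(Y) = 5*((Y*Y)*√Y) = 5*(Y²*√Y) = 5*Y^(5/2))
s = -165 (s = 368 - 533 = -165)
T(x) = √2*√x (T(x) = √(2*x) = √2*√x)
R = 527*√5/10 (R = 1054/((√2*√40)) = 1054/((√2*(2*√10))) = 1054/((4*√5)) = 1054*(√5/20) = 527*√5/10 ≈ 117.84)
R + s*(150 - p(-23)) = 527*√5/10 - 165*(150 - 5*(-23)^(5/2)) = 527*√5/10 - 165*(150 - 5*529*I*√23) = 527*√5/10 - 165*(150 - 2645*I*√23) = 527*√5/10 + (-24750 + 436425*I*√23) = -24750 + 527*√5/10 + 436425*I*√23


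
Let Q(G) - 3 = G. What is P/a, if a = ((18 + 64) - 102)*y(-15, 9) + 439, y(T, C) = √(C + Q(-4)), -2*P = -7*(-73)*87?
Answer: -19516623/379042 - 889140*√2/189521 ≈ -58.124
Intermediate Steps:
Q(G) = 3 + G
P = -44457/2 (P = -(-7*(-73))*87/2 = -511*87/2 = -½*44457 = -44457/2 ≈ -22229.)
y(T, C) = √(-1 + C) (y(T, C) = √(C + (3 - 4)) = √(C - 1) = √(-1 + C))
a = 439 - 40*√2 (a = ((18 + 64) - 102)*√(-1 + 9) + 439 = (82 - 102)*√8 + 439 = -40*√2 + 439 = 439 - 40*√2 ≈ 382.43)
P/a = -44457/(2*(439 - 40*√2))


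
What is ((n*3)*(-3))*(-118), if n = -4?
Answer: -4248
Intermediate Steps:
((n*3)*(-3))*(-118) = (-4*3*(-3))*(-118) = -12*(-3)*(-118) = 36*(-118) = -4248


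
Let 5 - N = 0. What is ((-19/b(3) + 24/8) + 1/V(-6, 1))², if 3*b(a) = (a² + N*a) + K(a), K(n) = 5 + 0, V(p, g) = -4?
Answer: 8281/13456 ≈ 0.61541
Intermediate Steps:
K(n) = 5
N = 5 (N = 5 - 1*0 = 5 + 0 = 5)
b(a) = 5/3 + a²/3 + 5*a/3 (b(a) = ((a² + 5*a) + 5)/3 = (5 + a² + 5*a)/3 = 5/3 + a²/3 + 5*a/3)
((-19/b(3) + 24/8) + 1/V(-6, 1))² = ((-19/(5/3 + (⅓)*3² + (5/3)*3) + 24/8) + 1/(-4))² = ((-19/(5/3 + (⅓)*9 + 5) + 24*(⅛)) - ¼)² = ((-19/(5/3 + 3 + 5) + 3) - ¼)² = ((-19/29/3 + 3) - ¼)² = ((-19*3/29 + 3) - ¼)² = ((-57/29 + 3) - ¼)² = (30/29 - ¼)² = (91/116)² = 8281/13456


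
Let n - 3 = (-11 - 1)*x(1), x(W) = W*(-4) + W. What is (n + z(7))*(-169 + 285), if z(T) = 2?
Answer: 4756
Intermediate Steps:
x(W) = -3*W (x(W) = -4*W + W = -3*W)
n = 39 (n = 3 + (-11 - 1)*(-3*1) = 3 - 12*(-3) = 3 + 36 = 39)
(n + z(7))*(-169 + 285) = (39 + 2)*(-169 + 285) = 41*116 = 4756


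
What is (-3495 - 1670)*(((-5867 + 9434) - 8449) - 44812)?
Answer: 256669510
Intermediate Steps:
(-3495 - 1670)*(((-5867 + 9434) - 8449) - 44812) = -5165*((3567 - 8449) - 44812) = -5165*(-4882 - 44812) = -5165*(-49694) = 256669510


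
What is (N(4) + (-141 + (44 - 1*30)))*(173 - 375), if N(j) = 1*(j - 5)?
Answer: 25856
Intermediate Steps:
N(j) = -5 + j (N(j) = 1*(-5 + j) = -5 + j)
(N(4) + (-141 + (44 - 1*30)))*(173 - 375) = ((-5 + 4) + (-141 + (44 - 1*30)))*(173 - 375) = (-1 + (-141 + (44 - 30)))*(-202) = (-1 + (-141 + 14))*(-202) = (-1 - 127)*(-202) = -128*(-202) = 25856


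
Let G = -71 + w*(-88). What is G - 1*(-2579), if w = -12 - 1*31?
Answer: 6292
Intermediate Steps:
w = -43 (w = -12 - 31 = -43)
G = 3713 (G = -71 - 43*(-88) = -71 + 3784 = 3713)
G - 1*(-2579) = 3713 - 1*(-2579) = 3713 + 2579 = 6292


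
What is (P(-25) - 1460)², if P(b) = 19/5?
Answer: 53012961/25 ≈ 2.1205e+6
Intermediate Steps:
P(b) = 19/5 (P(b) = 19*(⅕) = 19/5)
(P(-25) - 1460)² = (19/5 - 1460)² = (-7281/5)² = 53012961/25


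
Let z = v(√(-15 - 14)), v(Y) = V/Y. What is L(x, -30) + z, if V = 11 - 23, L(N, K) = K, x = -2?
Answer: -30 + 12*I*√29/29 ≈ -30.0 + 2.2283*I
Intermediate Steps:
V = -12
v(Y) = -12/Y
z = 12*I*√29/29 (z = -12/√(-15 - 14) = -12*(-I*√29/29) = -(-12)*I*√29/29 = 12*I*√29/29 ≈ 2.2283*I)
L(x, -30) + z = -30 + 12*I*√29/29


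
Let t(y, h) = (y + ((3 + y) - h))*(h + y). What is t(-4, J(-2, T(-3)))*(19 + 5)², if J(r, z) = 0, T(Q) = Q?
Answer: 11520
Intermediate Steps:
t(y, h) = (h + y)*(3 - h + 2*y) (t(y, h) = (y + (3 + y - h))*(h + y) = (3 - h + 2*y)*(h + y) = (h + y)*(3 - h + 2*y))
t(-4, J(-2, T(-3)))*(19 + 5)² = (-1*0² + 2*(-4)² + 3*0 + 3*(-4) + 0*(-4))*(19 + 5)² = (-1*0 + 2*16 + 0 - 12 + 0)*24² = (0 + 32 + 0 - 12 + 0)*576 = 20*576 = 11520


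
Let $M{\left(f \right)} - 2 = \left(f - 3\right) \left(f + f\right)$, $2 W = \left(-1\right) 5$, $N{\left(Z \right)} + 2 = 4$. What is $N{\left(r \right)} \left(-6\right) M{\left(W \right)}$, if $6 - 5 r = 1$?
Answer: $-354$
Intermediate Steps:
$r = 1$ ($r = \frac{6}{5} - \frac{1}{5} = 1$)
$N{\left(Z \right)} = 2$ ($N{\left(Z \right)} = -2 + 4 = 2$)
$W = - \frac{5}{2}$ ($W = \frac{\left(-1\right) 5}{2} = \frac{1}{2} \left(-5\right) = - \frac{5}{2} \approx -2.5$)
$M{\left(f \right)} = 2 + 2 f \left(-3 + f\right)$ ($M{\left(f \right)} = 2 + \left(f - 3\right) \left(f + f\right) = 2 + \left(-3 + f\right) 2 f = 2 + 2 f \left(-3 + f\right)$)
$N{\left(r \right)} \left(-6\right) M{\left(W \right)} = 2 \left(-6\right) \left(2 - -15 + 2 \left(- \frac{5}{2}\right)^{2}\right) = - 12 \left(2 + 15 + 2 \cdot \frac{25}{4}\right) = - 12 \left(2 + 15 + \frac{25}{2}\right) = \left(-12\right) \frac{59}{2} = -354$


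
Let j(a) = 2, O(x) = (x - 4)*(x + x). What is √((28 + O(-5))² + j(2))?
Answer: √13926 ≈ 118.01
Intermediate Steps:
O(x) = 2*x*(-4 + x) (O(x) = (-4 + x)*(2*x) = 2*x*(-4 + x))
√((28 + O(-5))² + j(2)) = √((28 + 2*(-5)*(-4 - 5))² + 2) = √((28 + 2*(-5)*(-9))² + 2) = √((28 + 90)² + 2) = √(118² + 2) = √(13924 + 2) = √13926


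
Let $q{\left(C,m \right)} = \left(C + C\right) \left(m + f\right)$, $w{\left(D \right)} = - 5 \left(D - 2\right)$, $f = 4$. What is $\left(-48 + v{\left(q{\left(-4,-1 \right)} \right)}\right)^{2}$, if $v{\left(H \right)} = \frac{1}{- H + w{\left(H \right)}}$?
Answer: $\frac{54626881}{23716} \approx 2303.4$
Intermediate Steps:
$w{\left(D \right)} = 10 - 5 D$ ($w{\left(D \right)} = - 5 \left(-2 + D\right) = 10 - 5 D$)
$q{\left(C,m \right)} = 2 C \left(4 + m\right)$ ($q{\left(C,m \right)} = \left(C + C\right) \left(m + 4\right) = 2 C \left(4 + m\right)$)
$v{\left(H \right)} = \frac{1}{10 - 6 H}$ ($v{\left(H \right)} = \frac{1}{- H - \left(-10 + 5 H\right)} = \frac{1}{10 - 6 H}$)
$\left(-48 + v{\left(q{\left(-4,-1 \right)} \right)}\right)^{2} = \left(-48 - \frac{1}{-10 + 6 \cdot 2 \left(-4\right) \left(4 - 1\right)}\right)^{2} = \left(-48 - \frac{1}{-10 + 6 \cdot 2 \left(-4\right) 3}\right)^{2} = \left(-48 - \frac{1}{-10 + 6 \left(-24\right)}\right)^{2} = \left(-48 - \frac{1}{-10 - 144}\right)^{2} = \left(-48 - \frac{1}{-154}\right)^{2} = \left(-48 - - \frac{1}{154}\right)^{2} = \left(-48 + \frac{1}{154}\right)^{2} = \left(- \frac{7391}{154}\right)^{2} = \frac{54626881}{23716}$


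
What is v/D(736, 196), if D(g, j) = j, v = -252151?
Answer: -252151/196 ≈ -1286.5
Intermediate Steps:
v/D(736, 196) = -252151/196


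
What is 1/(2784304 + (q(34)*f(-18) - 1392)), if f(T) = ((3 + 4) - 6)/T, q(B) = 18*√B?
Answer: 1391456/3872299599855 + √34/7744599199710 ≈ 3.5934e-7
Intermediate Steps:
f(T) = 1/T (f(T) = (7 - 6)/T = 1/T)
1/(2784304 + (q(34)*f(-18) - 1392)) = 1/(2784304 + ((18*√34)/(-18) - 1392)) = 1/(2784304 + ((18*√34)*(-1/18) - 1392)) = 1/(2784304 + (-√34 - 1392)) = 1/(2784304 + (-1392 - √34)) = 1/(2782912 - √34)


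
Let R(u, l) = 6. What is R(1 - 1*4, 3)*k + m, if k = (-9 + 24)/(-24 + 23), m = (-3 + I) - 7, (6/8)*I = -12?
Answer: -116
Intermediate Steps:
I = -16 (I = (4/3)*(-12) = -16)
m = -26 (m = (-3 - 16) - 7 = -19 - 7 = -26)
k = -15 (k = 15/(-1) = 15*(-1) = -15)
R(1 - 1*4, 3)*k + m = 6*(-15) - 26 = -90 - 26 = -116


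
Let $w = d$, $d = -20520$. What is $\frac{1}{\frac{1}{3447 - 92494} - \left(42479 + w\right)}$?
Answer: $- \frac{89047}{1955383074} \approx -4.5539 \cdot 10^{-5}$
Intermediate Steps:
$w = -20520$
$\frac{1}{\frac{1}{3447 - 92494} - \left(42479 + w\right)} = \frac{1}{\frac{1}{3447 - 92494} - 21959} = \frac{1}{\frac{1}{-89047} + \left(-42479 + 20520\right)} = \frac{1}{- \frac{1}{89047} - 21959} = \frac{1}{- \frac{1955383074}{89047}} = - \frac{89047}{1955383074}$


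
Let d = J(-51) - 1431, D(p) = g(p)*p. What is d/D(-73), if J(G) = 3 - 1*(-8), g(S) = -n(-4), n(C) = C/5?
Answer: 1775/73 ≈ 24.315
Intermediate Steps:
n(C) = C/5 (n(C) = C*(⅕) = C/5)
g(S) = ⅘ (g(S) = -(-4)/5 = -1*(-⅘) = ⅘)
J(G) = 11 (J(G) = 3 + 8 = 11)
D(p) = 4*p/5
d = -1420 (d = 11 - 1431 = -1420)
d/D(-73) = -1420/((⅘)*(-73)) = -1420/(-292/5) = -1420*(-5/292) = 1775/73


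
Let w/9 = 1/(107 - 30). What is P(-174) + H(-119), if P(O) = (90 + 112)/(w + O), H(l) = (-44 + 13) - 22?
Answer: -725171/13389 ≈ -54.162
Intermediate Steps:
w = 9/77 (w = 9/(107 - 30) = 9/77 ≈ 0.11688)
H(l) = -53 (H(l) = -31 - 22 = -53)
P(O) = 202/(9/77 + O) (P(O) = (90 + 112)/(9/77 + O) = 202/(9/77 + O))
P(-174) + H(-119) = 15554/(9 + 77*(-174)) - 53 = 15554/(9 - 13398) - 53 = 15554/(-13389) - 53 = 15554*(-1/13389) - 53 = -15554/13389 - 53 = -725171/13389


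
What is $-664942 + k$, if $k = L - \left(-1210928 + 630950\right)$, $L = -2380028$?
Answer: $-2464992$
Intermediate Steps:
$k = -1800050$ ($k = -2380028 - \left(-1210928 + 630950\right) = -2380028 - -579978 = -2380028 + 579978 = -1800050$)
$-664942 + k = -664942 - 1800050 = -2464992$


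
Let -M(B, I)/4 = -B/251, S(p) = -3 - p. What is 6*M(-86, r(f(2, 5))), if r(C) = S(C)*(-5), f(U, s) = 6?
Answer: -2064/251 ≈ -8.2231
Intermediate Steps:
r(C) = 15 + 5*C (r(C) = (-3 - C)*(-5) = 15 + 5*C)
M(B, I) = 4*B/251 (M(B, I) = -(-4)*B/251 = 4*B/251)
6*M(-86, r(f(2, 5))) = 6*((4/251)*(-86)) = 6*(-344/251) = -2064/251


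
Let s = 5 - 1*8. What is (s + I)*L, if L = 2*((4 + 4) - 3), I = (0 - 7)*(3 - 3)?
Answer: -30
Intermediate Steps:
s = -3 (s = 5 - 8 = -3)
I = 0 (I = -7*0 = 0)
L = 10 (L = 2*(8 - 3) = 2*5 = 10)
(s + I)*L = (-3 + 0)*10 = -3*10 = -30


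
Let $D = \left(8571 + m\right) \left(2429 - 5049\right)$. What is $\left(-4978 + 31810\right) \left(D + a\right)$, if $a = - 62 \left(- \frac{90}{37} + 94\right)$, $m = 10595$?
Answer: $- \frac{49858205359872}{37} \approx -1.3475 \cdot 10^{12}$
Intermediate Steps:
$D = -50214920$ ($D = \left(8571 + 10595\right) \left(2429 - 5049\right) = 19166 \left(-2620\right) = -50214920$)
$a = - \frac{210056}{37}$ ($a = - 62 \left(\left(-90\right) \frac{1}{37} + 94\right) = - 62 \left(- \frac{90}{37} + 94\right) = \left(-62\right) \frac{3388}{37} = - \frac{210056}{37} \approx -5677.2$)
$\left(-4978 + 31810\right) \left(D + a\right) = \left(-4978 + 31810\right) \left(-50214920 - \frac{210056}{37}\right) = 26832 \left(- \frac{1858162096}{37}\right) = - \frac{49858205359872}{37}$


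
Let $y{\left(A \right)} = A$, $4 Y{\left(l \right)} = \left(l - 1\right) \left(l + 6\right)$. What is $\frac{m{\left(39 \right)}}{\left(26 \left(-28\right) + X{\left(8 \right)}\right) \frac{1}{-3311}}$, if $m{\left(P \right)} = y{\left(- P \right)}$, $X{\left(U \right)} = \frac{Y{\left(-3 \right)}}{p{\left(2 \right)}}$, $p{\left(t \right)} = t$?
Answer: $- \frac{258258}{1459} \approx -177.01$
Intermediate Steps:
$Y{\left(l \right)} = \frac{\left(-1 + l\right) \left(6 + l\right)}{4}$ ($Y{\left(l \right)} = \frac{\left(l - 1\right) \left(l + 6\right)}{4} = \frac{\left(-1 + l\right) \left(6 + l\right)}{4}$)
$X{\left(U \right)} = - \frac{3}{2}$ ($X{\left(U \right)} = \frac{- \frac{3}{2} + \frac{\left(-3\right)^{2}}{4} + \frac{5}{4} \left(-3\right)}{2} = \left(- \frac{3}{2} + \frac{1}{4} \cdot 9 - \frac{15}{4}\right) \frac{1}{2} = \left(- \frac{3}{2} + \frac{9}{4} - \frac{15}{4}\right) \frac{1}{2} = \left(-3\right) \frac{1}{2} = - \frac{3}{2}$)
$m{\left(P \right)} = - P$
$\frac{m{\left(39 \right)}}{\left(26 \left(-28\right) + X{\left(8 \right)}\right) \frac{1}{-3311}} = \frac{\left(-1\right) 39}{\left(26 \left(-28\right) - \frac{3}{2}\right) \frac{1}{-3311}} = - \frac{39}{\left(-728 - \frac{3}{2}\right) \left(- \frac{1}{3311}\right)} = - \frac{39}{\left(- \frac{1459}{2}\right) \left(- \frac{1}{3311}\right)} = - \frac{39}{\frac{1459}{6622}} = \left(-39\right) \frac{6622}{1459} = - \frac{258258}{1459}$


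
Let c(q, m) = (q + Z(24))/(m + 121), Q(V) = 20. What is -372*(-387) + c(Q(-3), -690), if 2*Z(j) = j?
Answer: 81915484/569 ≈ 1.4396e+5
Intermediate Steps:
Z(j) = j/2
c(q, m) = (12 + q)/(121 + m) (c(q, m) = (q + (½)*24)/(m + 121) = (q + 12)/(121 + m) = (12 + q)/(121 + m))
-372*(-387) + c(Q(-3), -690) = -372*(-387) + (12 + 20)/(121 - 690) = 143964 + 32/(-569) = 143964 - 1/569*32 = 143964 - 32/569 = 81915484/569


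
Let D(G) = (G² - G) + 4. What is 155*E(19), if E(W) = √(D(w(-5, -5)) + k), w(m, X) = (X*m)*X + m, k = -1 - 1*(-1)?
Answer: 155*√17034 ≈ 20230.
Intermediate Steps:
k = 0 (k = -1 + 1 = 0)
w(m, X) = m + m*X² (w(m, X) = m*X² + m = m + m*X²)
D(G) = 4 + G² - G
E(W) = √17034 (E(W) = √((4 + (-5*(1 + (-5)²))² - (-5)*(1 + (-5)²)) + 0) = √((4 + (-5*(1 + 25))² - (-5)*(1 + 25)) + 0) = √((4 + (-5*26)² - (-5)*26) + 0) = √((4 + (-130)² - 1*(-130)) + 0) = √((4 + 16900 + 130) + 0) = √(17034 + 0) = √17034)
155*E(19) = 155*√17034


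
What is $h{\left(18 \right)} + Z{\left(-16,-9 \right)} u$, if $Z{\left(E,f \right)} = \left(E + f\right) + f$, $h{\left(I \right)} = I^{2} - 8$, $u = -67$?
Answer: $2594$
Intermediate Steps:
$h{\left(I \right)} = -8 + I^{2}$
$Z{\left(E,f \right)} = E + 2 f$
$h{\left(18 \right)} + Z{\left(-16,-9 \right)} u = \left(-8 + 18^{2}\right) + \left(-16 + 2 \left(-9\right)\right) \left(-67\right) = \left(-8 + 324\right) + \left(-16 - 18\right) \left(-67\right) = 316 - -2278 = 316 + 2278 = 2594$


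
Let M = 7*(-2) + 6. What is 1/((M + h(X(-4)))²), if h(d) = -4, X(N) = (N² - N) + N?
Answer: 1/144 ≈ 0.0069444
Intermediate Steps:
X(N) = N²
M = -8 (M = -14 + 6 = -8)
1/((M + h(X(-4)))²) = 1/((-8 - 4)²) = 1/((-12)²) = 1/144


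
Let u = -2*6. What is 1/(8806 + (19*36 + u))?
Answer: 1/9478 ≈ 0.00010551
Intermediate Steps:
u = -12
1/(8806 + (19*36 + u)) = 1/(8806 + (19*36 - 12)) = 1/(8806 + (684 - 12)) = 1/(8806 + 672) = 1/9478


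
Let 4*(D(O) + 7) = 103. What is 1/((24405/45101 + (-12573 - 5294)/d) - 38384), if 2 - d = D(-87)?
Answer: -3021767/112762591125 ≈ -2.6798e-5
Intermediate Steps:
D(O) = 75/4 (D(O) = -7 + (¼)*103 = -7 + 103/4 = 75/4)
d = -67/4 (d = 2 - 1*75/4 = 2 - 75/4 = -67/4 ≈ -16.750)
1/((24405/45101 + (-12573 - 5294)/d) - 38384) = 1/((24405/45101 + (-12573 - 5294)/(-67/4)) - 38384) = 1/((24405*(1/45101) - 17867*(-4/67)) - 38384) = 1/((24405/45101 + 71468/67) - 38384) = 1/(3224913403/3021767 - 38384) = 1/(-112762591125/3021767) = -3021767/112762591125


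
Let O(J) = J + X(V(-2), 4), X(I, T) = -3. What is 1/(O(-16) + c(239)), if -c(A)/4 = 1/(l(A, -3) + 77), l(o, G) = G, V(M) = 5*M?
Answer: -37/705 ≈ -0.052482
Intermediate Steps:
O(J) = -3 + J (O(J) = J - 3 = -3 + J)
c(A) = -2/37 (c(A) = -4/(-3 + 77) = -4/74 = -4*1/74 = -2/37)
1/(O(-16) + c(239)) = 1/((-3 - 16) - 2/37) = 1/(-19 - 2/37) = 1/(-705/37) = -37/705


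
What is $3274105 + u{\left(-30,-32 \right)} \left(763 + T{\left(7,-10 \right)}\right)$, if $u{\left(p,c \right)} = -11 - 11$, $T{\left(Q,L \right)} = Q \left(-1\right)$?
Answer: $3257473$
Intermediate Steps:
$T{\left(Q,L \right)} = - Q$
$u{\left(p,c \right)} = -22$ ($u{\left(p,c \right)} = -11 - 11 = -22$)
$3274105 + u{\left(-30,-32 \right)} \left(763 + T{\left(7,-10 \right)}\right) = 3274105 - 22 \left(763 - 7\right) = 3274105 - 16632 = 3257473$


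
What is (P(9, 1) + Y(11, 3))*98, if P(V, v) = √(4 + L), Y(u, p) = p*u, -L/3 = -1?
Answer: 3234 + 98*√7 ≈ 3493.3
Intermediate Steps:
L = 3 (L = -3*(-1) = 3)
P(V, v) = √7 (P(V, v) = √(4 + 3) = √7)
(P(9, 1) + Y(11, 3))*98 = (√7 + 3*11)*98 = (√7 + 33)*98 = (33 + √7)*98 = 3234 + 98*√7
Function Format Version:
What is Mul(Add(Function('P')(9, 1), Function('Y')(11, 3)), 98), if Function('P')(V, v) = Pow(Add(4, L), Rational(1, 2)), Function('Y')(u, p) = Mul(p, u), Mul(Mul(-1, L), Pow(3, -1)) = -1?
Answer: Add(3234, Mul(98, Pow(7, Rational(1, 2)))) ≈ 3493.3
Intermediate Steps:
L = 3 (L = Mul(-3, -1) = 3)
Function('P')(V, v) = Pow(7, Rational(1, 2)) (Function('P')(V, v) = Pow(Add(4, 3), Rational(1, 2)) = Pow(7, Rational(1, 2)))
Mul(Add(Function('P')(9, 1), Function('Y')(11, 3)), 98) = Mul(Add(Pow(7, Rational(1, 2)), Mul(3, 11)), 98) = Mul(Add(Pow(7, Rational(1, 2)), 33), 98) = Mul(Add(33, Pow(7, Rational(1, 2))), 98) = Add(3234, Mul(98, Pow(7, Rational(1, 2))))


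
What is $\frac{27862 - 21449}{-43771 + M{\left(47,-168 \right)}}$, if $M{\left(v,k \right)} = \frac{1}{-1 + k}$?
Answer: $- \frac{1083797}{7397300} \approx -0.14651$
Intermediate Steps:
$\frac{27862 - 21449}{-43771 + M{\left(47,-168 \right)}} = \frac{27862 - 21449}{-43771 + \frac{1}{-1 - 168}} = \frac{6413}{-43771 + \frac{1}{-169}} = \frac{6413}{-43771 - \frac{1}{169}} = \frac{6413}{- \frac{7397300}{169}} = 6413 \left(- \frac{169}{7397300}\right) = - \frac{1083797}{7397300}$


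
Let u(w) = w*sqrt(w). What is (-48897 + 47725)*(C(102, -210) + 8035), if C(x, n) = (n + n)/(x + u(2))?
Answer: -24462282860/2599 - 246120*sqrt(2)/2599 ≈ -9.4123e+6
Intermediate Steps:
u(w) = w**(3/2)
C(x, n) = 2*n/(x + 2*sqrt(2)) (C(x, n) = (n + n)/(x + 2**(3/2)) = (2*n)/(x + 2*sqrt(2)) = 2*n/(x + 2*sqrt(2)))
(-48897 + 47725)*(C(102, -210) + 8035) = (-48897 + 47725)*(2*(-210)/(102 + 2*sqrt(2)) + 8035) = -1172*(-420/(102 + 2*sqrt(2)) + 8035) = -1172*(8035 - 420/(102 + 2*sqrt(2))) = -9417020 + 492240/(102 + 2*sqrt(2))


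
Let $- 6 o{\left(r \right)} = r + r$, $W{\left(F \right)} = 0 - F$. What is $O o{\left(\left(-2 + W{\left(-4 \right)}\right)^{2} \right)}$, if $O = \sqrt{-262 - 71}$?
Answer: $- 4 i \sqrt{37} \approx - 24.331 i$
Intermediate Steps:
$W{\left(F \right)} = - F$
$O = 3 i \sqrt{37}$ ($O = \sqrt{-333} = 3 i \sqrt{37} \approx 18.248 i$)
$o{\left(r \right)} = - \frac{r}{3}$ ($o{\left(r \right)} = - \frac{r + r}{6} = - \frac{2 r}{6} = - \frac{r}{3}$)
$O o{\left(\left(-2 + W{\left(-4 \right)}\right)^{2} \right)} = 3 i \sqrt{37} \left(- \frac{\left(-2 - -4\right)^{2}}{3}\right) = 3 i \sqrt{37} \left(- \frac{\left(-2 + 4\right)^{2}}{3}\right) = 3 i \sqrt{37} \left(- \frac{2^{2}}{3}\right) = 3 i \sqrt{37} \left(\left(- \frac{1}{3}\right) 4\right) = 3 i \sqrt{37} \left(- \frac{4}{3}\right) = - 4 i \sqrt{37}$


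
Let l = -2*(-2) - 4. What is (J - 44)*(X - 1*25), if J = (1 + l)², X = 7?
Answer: 774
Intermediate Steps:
l = 0 (l = 4 - 4 = 0)
J = 1 (J = (1 + 0)² = 1² = 1)
(J - 44)*(X - 1*25) = (1 - 44)*(7 - 1*25) = -43*(7 - 25) = -43*(-18) = 774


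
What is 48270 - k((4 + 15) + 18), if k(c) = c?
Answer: 48233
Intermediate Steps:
48270 - k((4 + 15) + 18) = 48270 - ((4 + 15) + 18) = 48270 - (19 + 18) = 48270 - 1*37 = 48270 - 37 = 48233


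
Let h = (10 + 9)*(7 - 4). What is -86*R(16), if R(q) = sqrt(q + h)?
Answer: -86*sqrt(73) ≈ -734.78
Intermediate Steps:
h = 57 (h = 19*3 = 57)
R(q) = sqrt(57 + q) (R(q) = sqrt(q + 57) = sqrt(57 + q))
-86*R(16) = -86*sqrt(57 + 16) = -86*sqrt(73)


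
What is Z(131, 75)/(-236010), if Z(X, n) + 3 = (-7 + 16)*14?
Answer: -41/78670 ≈ -0.00052116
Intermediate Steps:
Z(X, n) = 123 (Z(X, n) = -3 + (-7 + 16)*14 = -3 + 9*14 = -3 + 126 = 123)
Z(131, 75)/(-236010) = 123/(-236010) = 123*(-1/236010) = -41/78670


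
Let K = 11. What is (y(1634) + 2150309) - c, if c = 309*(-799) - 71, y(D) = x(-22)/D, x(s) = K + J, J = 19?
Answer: 1958570422/817 ≈ 2.3973e+6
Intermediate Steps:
x(s) = 30 (x(s) = 11 + 19 = 30)
y(D) = 30/D
c = -246962 (c = -246891 - 71 = -246962)
(y(1634) + 2150309) - c = (30/1634 + 2150309) - 1*(-246962) = (30*(1/1634) + 2150309) + 246962 = (15/817 + 2150309) + 246962 = 1756802468/817 + 246962 = 1958570422/817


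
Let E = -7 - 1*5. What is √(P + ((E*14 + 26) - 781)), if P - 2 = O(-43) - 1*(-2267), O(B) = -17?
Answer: √1329 ≈ 36.455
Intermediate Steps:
E = -12 (E = -7 - 5 = -12)
P = 2252 (P = 2 + (-17 - 1*(-2267)) = 2 + (-17 + 2267) = 2 + 2250 = 2252)
√(P + ((E*14 + 26) - 781)) = √(2252 + ((-12*14 + 26) - 781)) = √(2252 + ((-168 + 26) - 781)) = √(2252 + (-142 - 781)) = √(2252 - 923) = √1329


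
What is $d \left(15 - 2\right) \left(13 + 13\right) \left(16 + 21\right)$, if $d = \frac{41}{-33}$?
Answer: $- \frac{512746}{33} \approx -15538.0$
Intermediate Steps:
$d = - \frac{41}{33}$ ($d = 41 \left(- \frac{1}{33}\right) = - \frac{41}{33} \approx -1.2424$)
$d \left(15 - 2\right) \left(13 + 13\right) \left(16 + 21\right) = - \frac{41 \left(15 - 2\right)}{33} \left(13 + 13\right) \left(16 + 21\right) = - \frac{41 \left(15 - 2\right)}{33} \cdot 26 \cdot 37 = \left(- \frac{41}{33}\right) 13 \cdot 962 = \left(- \frac{533}{33}\right) 962 = - \frac{512746}{33}$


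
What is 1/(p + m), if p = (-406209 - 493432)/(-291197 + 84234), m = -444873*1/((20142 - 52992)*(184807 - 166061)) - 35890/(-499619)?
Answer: 24368917274580900/107696624788914337 ≈ 0.22627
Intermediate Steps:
m = 572398664933/7888934048100 (m = -444873/(18746*(-32850)) - 35890*(-1/499619) = -444873/(-615806100) + 35890/499619 = -444873*(-1/615806100) + 35890/499619 = 11407/15789900 + 35890/499619 = 572398664933/7888934048100 ≈ 0.072557)
p = 899641/206963 (p = -899641/(-206963) = -899641*(-1/206963) = 899641/206963 ≈ 4.3469)
1/(p + m) = 1/(899641/206963 + 572398664933/7888934048100) = 1/(107696624788914337/24368917274580900) = 24368917274580900/107696624788914337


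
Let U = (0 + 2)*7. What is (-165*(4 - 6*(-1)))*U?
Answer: -23100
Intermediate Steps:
U = 14 (U = 2*7 = 14)
(-165*(4 - 6*(-1)))*U = -165*(4 - 6*(-1))*14 = -165*(4 + 6)*14 = -165*10*14 = -1650*14 = -23100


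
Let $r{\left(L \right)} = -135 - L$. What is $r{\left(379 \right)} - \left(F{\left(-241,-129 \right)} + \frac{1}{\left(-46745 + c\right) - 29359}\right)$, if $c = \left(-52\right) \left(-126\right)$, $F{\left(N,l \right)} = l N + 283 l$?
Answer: $\frac{341083009}{69552} \approx 4904.0$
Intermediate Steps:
$F{\left(N,l \right)} = 283 l + N l$ ($F{\left(N,l \right)} = N l + 283 l = 283 l + N l$)
$c = 6552$
$r{\left(379 \right)} - \left(F{\left(-241,-129 \right)} + \frac{1}{\left(-46745 + c\right) - 29359}\right) = \left(-135 - 379\right) - \left(- 129 \left(283 - 241\right) + \frac{1}{\left(-46745 + 6552\right) - 29359}\right) = \left(-135 - 379\right) - \left(\left(-129\right) 42 + \frac{1}{-40193 - 29359}\right) = -514 - \left(-5418 + \frac{1}{-69552}\right) = -514 - \left(-5418 - \frac{1}{69552}\right) = -514 - - \frac{376832737}{69552} = -514 + \frac{376832737}{69552} = \frac{341083009}{69552}$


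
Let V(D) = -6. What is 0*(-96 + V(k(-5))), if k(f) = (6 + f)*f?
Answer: 0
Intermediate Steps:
k(f) = f*(6 + f)
0*(-96 + V(k(-5))) = 0*(-96 - 6) = 0*(-102) = 0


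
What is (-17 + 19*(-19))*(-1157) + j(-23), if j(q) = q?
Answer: 437323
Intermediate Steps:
(-17 + 19*(-19))*(-1157) + j(-23) = (-17 + 19*(-19))*(-1157) - 23 = (-17 - 361)*(-1157) - 23 = -378*(-1157) - 23 = 437346 - 23 = 437323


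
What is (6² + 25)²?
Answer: 3721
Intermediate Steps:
(6² + 25)² = (36 + 25)² = 61² = 3721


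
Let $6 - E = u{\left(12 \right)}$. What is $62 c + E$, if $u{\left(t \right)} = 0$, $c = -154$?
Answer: $-9542$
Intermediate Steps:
$E = 6$ ($E = 6 - 0 = 6 + 0 = 6$)
$62 c + E = 62 \left(-154\right) + 6 = -9548 + 6 = -9542$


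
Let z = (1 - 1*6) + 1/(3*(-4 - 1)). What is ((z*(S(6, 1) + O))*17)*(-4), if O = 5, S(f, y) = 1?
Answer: 10336/5 ≈ 2067.2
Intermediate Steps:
z = -76/15 (z = (1 - 6) + 1/(3*(-5)) = -5 + 1/(-15) = -5 - 1/15 = -76/15 ≈ -5.0667)
((z*(S(6, 1) + O))*17)*(-4) = (-76*(1 + 5)/15*17)*(-4) = (-76/15*6*17)*(-4) = -152/5*17*(-4) = -2584/5*(-4) = 10336/5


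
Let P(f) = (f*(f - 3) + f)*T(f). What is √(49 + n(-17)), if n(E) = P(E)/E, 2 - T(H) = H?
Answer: 2*I*√78 ≈ 17.664*I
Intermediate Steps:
T(H) = 2 - H
P(f) = (2 - f)*(f + f*(-3 + f)) (P(f) = (f*(f - 3) + f)*(2 - f) = (f*(-3 + f) + f)*(2 - f) = (f + f*(-3 + f))*(2 - f) = (2 - f)*(f + f*(-3 + f)))
n(E) = -(-2 + E)² (n(E) = (-E*(-2 + E)²)/E = -(-2 + E)²)
√(49 + n(-17)) = √(49 - (-2 - 17)²) = √(49 - 1*(-19)²) = √(49 - 1*361) = √(49 - 361) = √(-312) = 2*I*√78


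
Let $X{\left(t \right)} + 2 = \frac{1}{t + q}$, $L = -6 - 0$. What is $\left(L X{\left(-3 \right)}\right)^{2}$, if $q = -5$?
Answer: $\frac{2601}{16} \approx 162.56$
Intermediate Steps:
$L = -6$ ($L = -6 + 0 = -6$)
$X{\left(t \right)} = -2 + \frac{1}{-5 + t}$ ($X{\left(t \right)} = -2 + \frac{1}{t - 5} = -2 + \frac{1}{-5 + t}$)
$\left(L X{\left(-3 \right)}\right)^{2} = \left(- 6 \frac{11 - -6}{-5 - 3}\right)^{2} = \left(- 6 \frac{11 + 6}{-8}\right)^{2} = \left(- 6 \left(\left(- \frac{1}{8}\right) 17\right)\right)^{2} = \left(\left(-6\right) \left(- \frac{17}{8}\right)\right)^{2} = \left(\frac{51}{4}\right)^{2} = \frac{2601}{16}$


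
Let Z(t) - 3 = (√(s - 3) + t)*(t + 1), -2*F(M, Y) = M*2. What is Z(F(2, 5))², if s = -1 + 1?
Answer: (5 - I*√3)² ≈ 22.0 - 17.32*I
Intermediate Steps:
s = 0
F(M, Y) = -M (F(M, Y) = -M*2/2 = -M)
Z(t) = 3 + (1 + t)*(t + I*√3) (Z(t) = 3 + (√(0 - 3) + t)*(t + 1) = 3 + (√(-3) + t)*(1 + t) = 3 + (I*√3 + t)*(1 + t) = 3 + (t + I*√3)*(1 + t) = 3 + (1 + t)*(t + I*√3))
Z(F(2, 5))² = (3 - 1*2 + (-1*2)² + I*√3 + I*(-1*2)*√3)² = (3 - 2 + (-2)² + I*√3 + I*(-2)*√3)² = (3 - 2 + 4 + I*√3 - 2*I*√3)² = (5 - I*√3)²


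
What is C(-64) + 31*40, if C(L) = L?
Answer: 1176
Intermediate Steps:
C(-64) + 31*40 = -64 + 31*40 = -64 + 1240 = 1176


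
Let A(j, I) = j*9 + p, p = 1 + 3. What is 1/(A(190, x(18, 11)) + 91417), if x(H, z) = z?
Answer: 1/93131 ≈ 1.0738e-5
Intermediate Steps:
p = 4
A(j, I) = 4 + 9*j (A(j, I) = j*9 + 4 = 9*j + 4 = 4 + 9*j)
1/(A(190, x(18, 11)) + 91417) = 1/((4 + 9*190) + 91417) = 1/((4 + 1710) + 91417) = 1/(1714 + 91417) = 1/93131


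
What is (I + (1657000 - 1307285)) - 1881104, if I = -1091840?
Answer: -2623229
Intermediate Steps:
(I + (1657000 - 1307285)) - 1881104 = (-1091840 + (1657000 - 1307285)) - 1881104 = (-1091840 + 349715) - 1881104 = -742125 - 1881104 = -2623229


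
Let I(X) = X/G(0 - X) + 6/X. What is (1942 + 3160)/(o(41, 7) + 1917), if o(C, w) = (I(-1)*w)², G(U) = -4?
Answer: 81632/56593 ≈ 1.4424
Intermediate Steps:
I(X) = 6/X - X/4 (I(X) = X/(-4) + 6/X = X*(-¼) + 6/X = -X/4 + 6/X = 6/X - X/4)
o(C, w) = 529*w²/16 (o(C, w) = ((6/(-1) - ¼*(-1))*w)² = ((6*(-1) + ¼)*w)² = ((-6 + ¼)*w)² = (-23*w/4)² = 529*w²/16)
(1942 + 3160)/(o(41, 7) + 1917) = (1942 + 3160)/((529/16)*7² + 1917) = 5102/((529/16)*49 + 1917) = 5102/(25921/16 + 1917) = 5102/(56593/16) = 5102*(16/56593) = 81632/56593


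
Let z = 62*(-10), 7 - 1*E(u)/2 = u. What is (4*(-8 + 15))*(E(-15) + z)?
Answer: -16128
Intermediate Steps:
E(u) = 14 - 2*u
z = -620
(4*(-8 + 15))*(E(-15) + z) = (4*(-8 + 15))*((14 - 2*(-15)) - 620) = (4*7)*((14 + 30) - 620) = 28*(44 - 620) = 28*(-576) = -16128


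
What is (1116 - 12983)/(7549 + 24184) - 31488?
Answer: -999220571/31733 ≈ -31488.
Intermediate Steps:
(1116 - 12983)/(7549 + 24184) - 31488 = -11867/31733 - 31488 = -999220571/31733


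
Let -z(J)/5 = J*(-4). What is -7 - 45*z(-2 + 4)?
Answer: -1807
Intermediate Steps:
z(J) = 20*J (z(J) = -5*J*(-4) = -(-20)*J = 20*J)
-7 - 45*z(-2 + 4) = -7 - 900*(-2 + 4) = -7 - 900*2 = -7 - 45*40 = -7 - 1800 = -1807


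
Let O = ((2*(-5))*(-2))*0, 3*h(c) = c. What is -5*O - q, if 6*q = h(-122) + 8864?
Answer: -13235/9 ≈ -1470.6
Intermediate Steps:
h(c) = c/3
O = 0 (O = -10*(-2)*0 = 20*0 = 0)
q = 13235/9 (q = ((⅓)*(-122) + 8864)/6 = (-122/3 + 8864)/6 = (⅙)*(26470/3) = 13235/9 ≈ 1470.6)
-5*O - q = -5*0 - 1*13235/9 = 0 - 13235/9 = -13235/9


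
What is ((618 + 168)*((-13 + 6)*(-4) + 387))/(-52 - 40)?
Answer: -163095/46 ≈ -3545.5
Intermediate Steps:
((618 + 168)*((-13 + 6)*(-4) + 387))/(-52 - 40) = (786*(-7*(-4) + 387))/(-92) = (786*(28 + 387))*(-1/92) = (786*415)*(-1/92) = 326190*(-1/92) = -163095/46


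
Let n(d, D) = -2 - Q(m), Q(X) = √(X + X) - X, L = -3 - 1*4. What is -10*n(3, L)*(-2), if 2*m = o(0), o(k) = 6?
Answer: 20 - 20*√6 ≈ -28.990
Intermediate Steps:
L = -7 (L = -3 - 4 = -7)
m = 3 (m = (½)*6 = 3)
Q(X) = -X + √2*√X (Q(X) = √(2*X) - X = √2*√X - X = -X + √2*√X)
n(d, D) = 1 - √6 (n(d, D) = -2 - (-1*3 + √2*√3) = -2 - (-3 + √6) = -2 + (3 - √6) = 1 - √6)
-10*n(3, L)*(-2) = -10*(1 - √6)*(-2) = (-10 + 10*√6)*(-2) = 20 - 20*√6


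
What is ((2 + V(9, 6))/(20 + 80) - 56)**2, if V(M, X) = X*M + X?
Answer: 7667361/2500 ≈ 3066.9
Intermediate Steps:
V(M, X) = X + M*X (V(M, X) = M*X + X = X + M*X)
((2 + V(9, 6))/(20 + 80) - 56)**2 = ((2 + 6*(1 + 9))/(20 + 80) - 56)**2 = ((2 + 6*10)/100 - 56)**2 = ((2 + 60)*(1/100) - 56)**2 = (62*(1/100) - 56)**2 = (31/50 - 56)**2 = (-2769/50)**2 = 7667361/2500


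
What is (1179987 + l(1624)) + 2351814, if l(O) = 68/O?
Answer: 1433911223/406 ≈ 3.5318e+6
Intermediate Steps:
(1179987 + l(1624)) + 2351814 = (1179987 + 68/1624) + 2351814 = (1179987 + 68*(1/1624)) + 2351814 = (1179987 + 17/406) + 2351814 = 479074739/406 + 2351814 = 1433911223/406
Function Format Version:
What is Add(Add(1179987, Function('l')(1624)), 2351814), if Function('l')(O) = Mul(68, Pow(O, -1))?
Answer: Rational(1433911223, 406) ≈ 3.5318e+6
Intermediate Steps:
Add(Add(1179987, Function('l')(1624)), 2351814) = Add(Add(1179987, Mul(68, Pow(1624, -1))), 2351814) = Add(Add(1179987, Mul(68, Rational(1, 1624))), 2351814) = Add(Add(1179987, Rational(17, 406)), 2351814) = Add(Rational(479074739, 406), 2351814) = Rational(1433911223, 406)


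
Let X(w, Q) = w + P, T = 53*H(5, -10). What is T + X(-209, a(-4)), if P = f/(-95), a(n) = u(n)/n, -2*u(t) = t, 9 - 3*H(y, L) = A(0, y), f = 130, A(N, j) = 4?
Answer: -6956/57 ≈ -122.04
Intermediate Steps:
H(y, L) = 5/3 (H(y, L) = 3 - ⅓*4 = 3 - 4/3 = 5/3)
u(t) = -t/2
a(n) = -½ (a(n) = (-n/2)/n = -½)
P = -26/19 (P = 130/(-95) = 130*(-1/95) = -26/19 ≈ -1.3684)
T = 265/3 (T = 53*(5/3) = 265/3 ≈ 88.333)
X(w, Q) = -26/19 + w (X(w, Q) = w - 26/19 = -26/19 + w)
T + X(-209, a(-4)) = 265/3 + (-26/19 - 209) = 265/3 - 3997/19 = -6956/57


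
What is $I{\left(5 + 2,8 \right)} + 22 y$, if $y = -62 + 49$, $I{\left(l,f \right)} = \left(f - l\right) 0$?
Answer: $-286$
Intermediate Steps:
$I{\left(l,f \right)} = 0$
$y = -13$
$I{\left(5 + 2,8 \right)} + 22 y = 0 + 22 \left(-13\right) = 0 - 286 = -286$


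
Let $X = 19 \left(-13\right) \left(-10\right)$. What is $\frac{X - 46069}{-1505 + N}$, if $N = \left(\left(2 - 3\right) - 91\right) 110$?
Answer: $\frac{14533}{3875} \approx 3.7505$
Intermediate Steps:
$N = -10120$ ($N = \left(\left(2 - 3\right) - 91\right) 110 = \left(-1 - 91\right) 110 = \left(-92\right) 110 = -10120$)
$X = 2470$ ($X = \left(-247\right) \left(-10\right) = 2470$)
$\frac{X - 46069}{-1505 + N} = \frac{2470 - 46069}{-1505 - 10120} = - \frac{43599}{-11625} = \left(-43599\right) \left(- \frac{1}{11625}\right) = \frac{14533}{3875}$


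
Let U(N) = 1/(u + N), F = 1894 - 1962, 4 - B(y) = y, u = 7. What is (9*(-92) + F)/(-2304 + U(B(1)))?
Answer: 8960/23039 ≈ 0.38891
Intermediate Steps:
B(y) = 4 - y
F = -68
U(N) = 1/(7 + N)
(9*(-92) + F)/(-2304 + U(B(1))) = (9*(-92) - 68)/(-2304 + 1/(7 + (4 - 1*1))) = (-828 - 68)/(-2304 + 1/(7 + (4 - 1))) = -896/(-2304 + 1/(7 + 3)) = -896/(-2304 + 1/10) = -896/(-2304 + ⅒) = -896/(-23039/10) = -896*(-10/23039) = 8960/23039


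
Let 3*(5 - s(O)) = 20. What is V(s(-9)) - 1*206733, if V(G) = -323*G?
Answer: -618584/3 ≈ -2.0619e+5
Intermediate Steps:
s(O) = -5/3 (s(O) = 5 - 1/3*20 = 5 - 20/3 = -5/3)
V(s(-9)) - 1*206733 = -323*(-5/3) - 1*206733 = 1615/3 - 206733 = -618584/3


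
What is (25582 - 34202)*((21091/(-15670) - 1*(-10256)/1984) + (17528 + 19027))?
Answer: -15308412855283/48577 ≈ -3.1514e+8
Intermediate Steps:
(25582 - 34202)*((21091/(-15670) - 1*(-10256)/1984) + (17528 + 19027)) = -8620*((21091*(-1/15670) + 10256*(1/1984)) + 36555) = -8620*((-21091/15670 + 641/124) + 36555) = -8620*(3714593/971540 + 36555) = -8620*35518359293/971540 = -15308412855283/48577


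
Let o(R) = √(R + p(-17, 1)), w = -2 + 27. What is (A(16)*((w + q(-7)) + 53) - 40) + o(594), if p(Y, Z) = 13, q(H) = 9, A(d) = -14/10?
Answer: -809/5 + √607 ≈ -137.16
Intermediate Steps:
A(d) = -7/5 (A(d) = -14*⅒ = -7/5)
w = 25
o(R) = √(13 + R) (o(R) = √(R + 13) = √(13 + R))
(A(16)*((w + q(-7)) + 53) - 40) + o(594) = (-7*((25 + 9) + 53)/5 - 40) + √(13 + 594) = (-7*(34 + 53)/5 - 40) + √607 = (-7/5*87 - 40) + √607 = (-609/5 - 40) + √607 = -809/5 + √607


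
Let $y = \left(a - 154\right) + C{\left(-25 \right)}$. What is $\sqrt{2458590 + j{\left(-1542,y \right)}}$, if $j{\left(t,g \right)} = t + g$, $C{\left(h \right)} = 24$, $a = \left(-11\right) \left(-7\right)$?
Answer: $\sqrt{2456995} \approx 1567.5$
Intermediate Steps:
$a = 77$
$y = -53$ ($y = \left(77 - 154\right) + 24 = -77 + 24 = -53$)
$j{\left(t,g \right)} = g + t$
$\sqrt{2458590 + j{\left(-1542,y \right)}} = \sqrt{2458590 - 1595} = \sqrt{2456995}$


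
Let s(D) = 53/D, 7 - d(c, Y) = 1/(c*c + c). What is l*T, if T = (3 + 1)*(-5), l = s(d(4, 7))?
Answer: -21200/139 ≈ -152.52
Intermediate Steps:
d(c, Y) = 7 - 1/(c + c²) (d(c, Y) = 7 - 1/(c*c + c) = 7 - 1/(c² + c) = 7 - 1/(c + c²))
l = 1060/139 (l = 53/(((-1 + 7*4 + 7*4²)/(4*(1 + 4)))) = 53/(((¼)*(-1 + 28 + 7*16)/5)) = 53/(((¼)*(⅕)*(-1 + 28 + 112))) = 53/(((¼)*(⅕)*139)) = 53/(139/20) = 53*(20/139) = 1060/139 ≈ 7.6259)
T = -20 (T = 4*(-5) = -20)
l*T = (1060/139)*(-20) = -21200/139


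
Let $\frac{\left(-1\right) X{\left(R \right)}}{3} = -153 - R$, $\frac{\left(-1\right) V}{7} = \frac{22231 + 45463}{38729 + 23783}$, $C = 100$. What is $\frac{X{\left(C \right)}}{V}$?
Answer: $- \frac{2156664}{21539} \approx -100.13$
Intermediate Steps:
$V = - \frac{236929}{31256}$ ($V = - 7 \frac{22231 + 45463}{38729 + 23783} = - 7 \cdot \frac{67694}{62512} = - 7 \cdot 67694 \cdot \frac{1}{62512} = \left(-7\right) \frac{33847}{31256} = - \frac{236929}{31256} \approx -7.5803$)
$X{\left(R \right)} = 459 + 3 R$ ($X{\left(R \right)} = - 3 \left(-153 - R\right) = 459 + 3 R$)
$\frac{X{\left(C \right)}}{V} = \frac{459 + 3 \cdot 100}{- \frac{236929}{31256}} = \left(459 + 300\right) \left(- \frac{31256}{236929}\right) = 759 \left(- \frac{31256}{236929}\right) = - \frac{2156664}{21539}$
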